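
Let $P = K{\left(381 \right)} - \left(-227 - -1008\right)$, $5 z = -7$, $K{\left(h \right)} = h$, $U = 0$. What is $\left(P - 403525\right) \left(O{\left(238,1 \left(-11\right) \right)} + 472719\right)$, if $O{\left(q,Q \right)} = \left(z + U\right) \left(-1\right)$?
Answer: $-190943587570$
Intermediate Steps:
$z = - \frac{7}{5}$ ($z = \frac{1}{5} \left(-7\right) = - \frac{7}{5} \approx -1.4$)
$O{\left(q,Q \right)} = \frac{7}{5}$ ($O{\left(q,Q \right)} = \left(- \frac{7}{5} + 0\right) \left(-1\right) = \left(- \frac{7}{5}\right) \left(-1\right) = \frac{7}{5}$)
$P = -400$ ($P = 381 - \left(-227 - -1008\right) = 381 - \left(-227 + 1008\right) = 381 - 781 = -400$)
$\left(P - 403525\right) \left(O{\left(238,1 \left(-11\right) \right)} + 472719\right) = \left(-400 - 403525\right) \left(\frac{7}{5} + 472719\right) = \left(-403925\right) \frac{2363602}{5} = -190943587570$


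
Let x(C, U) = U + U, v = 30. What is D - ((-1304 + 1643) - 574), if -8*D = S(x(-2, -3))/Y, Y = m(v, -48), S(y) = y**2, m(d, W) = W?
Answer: 7523/32 ≈ 235.09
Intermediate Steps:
x(C, U) = 2*U
Y = -48
D = 3/32 (D = -(2*(-3))**2/(8*(-48)) = -(-6)**2*(-1)/(8*48) = -9*(-1)/(2*48) = -1/8*(-3/4) = 3/32 ≈ 0.093750)
D - ((-1304 + 1643) - 574) = 3/32 - ((-1304 + 1643) - 574) = 3/32 - (339 - 574) = 3/32 - 1*(-235) = 3/32 + 235 = 7523/32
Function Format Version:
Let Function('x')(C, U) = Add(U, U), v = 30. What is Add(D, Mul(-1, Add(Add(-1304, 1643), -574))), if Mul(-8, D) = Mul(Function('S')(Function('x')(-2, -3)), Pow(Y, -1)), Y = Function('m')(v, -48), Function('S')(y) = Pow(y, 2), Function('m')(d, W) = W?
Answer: Rational(7523, 32) ≈ 235.09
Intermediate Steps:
Function('x')(C, U) = Mul(2, U)
Y = -48
D = Rational(3, 32) (D = Mul(Rational(-1, 8), Mul(Pow(Mul(2, -3), 2), Pow(-48, -1))) = Mul(Rational(-1, 8), Mul(Pow(-6, 2), Rational(-1, 48))) = Mul(Rational(-1, 8), Mul(36, Rational(-1, 48))) = Mul(Rational(-1, 8), Rational(-3, 4)) = Rational(3, 32) ≈ 0.093750)
Add(D, Mul(-1, Add(Add(-1304, 1643), -574))) = Add(Rational(3, 32), Mul(-1, Add(Add(-1304, 1643), -574))) = Add(Rational(3, 32), Mul(-1, Add(339, -574))) = Add(Rational(3, 32), Mul(-1, -235)) = Add(Rational(3, 32), 235) = Rational(7523, 32)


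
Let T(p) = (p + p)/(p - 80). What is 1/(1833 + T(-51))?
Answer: 131/240225 ≈ 0.00054532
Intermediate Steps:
T(p) = 2*p/(-80 + p) (T(p) = (2*p)/(-80 + p) = 2*p/(-80 + p))
1/(1833 + T(-51)) = 1/(1833 + 2*(-51)/(-80 - 51)) = 1/(1833 + 2*(-51)/(-131)) = 1/(1833 + 2*(-51)*(-1/131)) = 1/(1833 + 102/131) = 1/(240225/131) = 131/240225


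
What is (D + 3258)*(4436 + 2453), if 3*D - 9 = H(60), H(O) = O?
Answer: 22602809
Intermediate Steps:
D = 23 (D = 3 + (⅓)*60 = 3 + 20 = 23)
(D + 3258)*(4436 + 2453) = (23 + 3258)*(4436 + 2453) = 3281*6889 = 22602809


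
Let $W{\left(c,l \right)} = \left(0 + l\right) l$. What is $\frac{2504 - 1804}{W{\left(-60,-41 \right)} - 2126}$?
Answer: $- \frac{140}{89} \approx -1.573$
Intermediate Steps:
$W{\left(c,l \right)} = l^{2}$ ($W{\left(c,l \right)} = l l = l^{2}$)
$\frac{2504 - 1804}{W{\left(-60,-41 \right)} - 2126} = \frac{2504 - 1804}{\left(-41\right)^{2} - 2126} = \frac{700}{1681 - 2126} = \frac{700}{-445} = 700 \left(- \frac{1}{445}\right) = - \frac{140}{89}$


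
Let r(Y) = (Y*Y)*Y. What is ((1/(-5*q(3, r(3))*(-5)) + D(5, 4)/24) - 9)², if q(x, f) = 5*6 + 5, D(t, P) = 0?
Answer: 61999876/765625 ≈ 80.979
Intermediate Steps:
r(Y) = Y³ (r(Y) = Y²*Y = Y³)
q(x, f) = 35 (q(x, f) = 30 + 5 = 35)
((1/(-5*q(3, r(3))*(-5)) + D(5, 4)/24) - 9)² = ((1/(-5*35*(-5)) + 0/24) - 9)² = ((1/(-175*(-5)) + 0*(1/24)) - 9)² = ((1/875 + 0) - 9)² = (1/875 - 9)² = (-7874/875)² = 61999876/765625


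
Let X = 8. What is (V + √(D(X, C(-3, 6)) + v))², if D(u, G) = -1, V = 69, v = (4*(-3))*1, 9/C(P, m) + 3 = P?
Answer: (69 + I*√13)² ≈ 4748.0 + 497.57*I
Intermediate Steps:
C(P, m) = 9/(-3 + P)
v = -12 (v = -12*1 = -12)
(V + √(D(X, C(-3, 6)) + v))² = (69 + √(-1 - 12))² = (69 + √(-13))² = (69 + I*√13)²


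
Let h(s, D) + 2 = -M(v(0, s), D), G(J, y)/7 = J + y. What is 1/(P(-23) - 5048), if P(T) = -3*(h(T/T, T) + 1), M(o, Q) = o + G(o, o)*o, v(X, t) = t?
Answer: -1/5000 ≈ -0.00020000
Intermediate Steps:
G(J, y) = 7*J + 7*y (G(J, y) = 7*(J + y) = 7*J + 7*y)
M(o, Q) = o + 14*o**2 (M(o, Q) = o + (7*o + 7*o)*o = o + (14*o)*o = o + 14*o**2)
h(s, D) = -2 - s*(1 + 14*s)
P(T) = 48 (P(T) = -3*((-2 - T/T*(1 + 14*(T/T))) + 1) = -3*((-2 - 1*1*(1 + 14*1)) + 1) = -3*((-2 - 1*1*(1 + 14)) + 1) = -3*((-2 - 1*1*15) + 1) = -3*((-2 - 15) + 1) = -3*(-17 + 1) = -3*(-16) = 48)
1/(P(-23) - 5048) = 1/(48 - 5048) = 1/(-5000) = -1/5000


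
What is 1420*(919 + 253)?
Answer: 1664240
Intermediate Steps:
1420*(919 + 253) = 1420*1172 = 1664240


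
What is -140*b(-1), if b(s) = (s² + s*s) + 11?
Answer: -1820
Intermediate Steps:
b(s) = 11 + 2*s² (b(s) = (s² + s²) + 11 = 2*s² + 11 = 11 + 2*s²)
-140*b(-1) = -140*(11 + 2*(-1)²) = -140*(11 + 2*1) = -140*(11 + 2) = -140*13 = -1820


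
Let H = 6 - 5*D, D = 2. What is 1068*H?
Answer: -4272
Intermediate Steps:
H = -4 (H = 6 - 5*2 = 6 - 10 = -4)
1068*H = 1068*(-4) = -4272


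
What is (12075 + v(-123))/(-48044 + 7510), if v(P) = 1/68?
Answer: -821101/2756312 ≈ -0.29790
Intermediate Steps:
v(P) = 1/68
(12075 + v(-123))/(-48044 + 7510) = (12075 + 1/68)/(-48044 + 7510) = (821101/68)/(-40534) = (821101/68)*(-1/40534) = -821101/2756312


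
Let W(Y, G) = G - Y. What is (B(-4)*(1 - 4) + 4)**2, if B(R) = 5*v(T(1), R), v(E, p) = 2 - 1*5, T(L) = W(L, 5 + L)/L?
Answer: 2401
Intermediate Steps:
T(L) = 5/L (T(L) = ((5 + L) - L)/L = 5/L)
v(E, p) = -3 (v(E, p) = 2 - 5 = -3)
B(R) = -15 (B(R) = 5*(-3) = -15)
(B(-4)*(1 - 4) + 4)**2 = (-15*(1 - 4) + 4)**2 = (-15*(-3) + 4)**2 = (45 + 4)**2 = 49**2 = 2401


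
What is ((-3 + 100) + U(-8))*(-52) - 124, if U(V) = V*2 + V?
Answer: -3920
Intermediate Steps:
U(V) = 3*V (U(V) = 2*V + V = 3*V)
((-3 + 100) + U(-8))*(-52) - 124 = ((-3 + 100) + 3*(-8))*(-52) - 124 = (97 - 24)*(-52) - 124 = 73*(-52) - 124 = -3796 - 124 = -3920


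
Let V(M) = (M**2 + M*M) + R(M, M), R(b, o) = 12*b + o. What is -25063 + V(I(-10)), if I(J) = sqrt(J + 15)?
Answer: -25053 + 13*sqrt(5) ≈ -25024.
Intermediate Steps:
I(J) = sqrt(15 + J)
R(b, o) = o + 12*b
V(M) = 2*M**2 + 13*M (V(M) = (M**2 + M*M) + (M + 12*M) = (M**2 + M**2) + 13*M = 2*M**2 + 13*M)
-25063 + V(I(-10)) = -25063 + sqrt(15 - 10)*(13 + 2*sqrt(15 - 10)) = -25063 + sqrt(5)*(13 + 2*sqrt(5))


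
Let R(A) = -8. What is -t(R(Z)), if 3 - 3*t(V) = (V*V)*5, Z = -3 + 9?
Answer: 317/3 ≈ 105.67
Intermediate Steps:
Z = 6
t(V) = 1 - 5*V²/3 (t(V) = 1 - V*V*5/3 = 1 - V²*5/3 = 1 - 5*V²/3)
-t(R(Z)) = -(1 - 5/3*(-8)²) = -(1 - 5/3*64) = -(1 - 320/3) = -1*(-317/3) = 317/3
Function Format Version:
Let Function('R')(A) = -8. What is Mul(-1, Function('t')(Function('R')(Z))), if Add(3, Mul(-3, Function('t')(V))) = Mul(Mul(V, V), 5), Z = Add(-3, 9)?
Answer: Rational(317, 3) ≈ 105.67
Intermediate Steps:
Z = 6
Function('t')(V) = Add(1, Mul(Rational(-5, 3), Pow(V, 2))) (Function('t')(V) = Add(1, Mul(Rational(-1, 3), Mul(Mul(V, V), 5))) = Add(1, Mul(Rational(-1, 3), Mul(Pow(V, 2), 5))) = Add(1, Mul(Rational(-1, 3), Mul(5, Pow(V, 2)))) = Add(1, Mul(Rational(-5, 3), Pow(V, 2))))
Mul(-1, Function('t')(Function('R')(Z))) = Mul(-1, Add(1, Mul(Rational(-5, 3), Pow(-8, 2)))) = Mul(-1, Add(1, Mul(Rational(-5, 3), 64))) = Mul(-1, Add(1, Rational(-320, 3))) = Mul(-1, Rational(-317, 3)) = Rational(317, 3)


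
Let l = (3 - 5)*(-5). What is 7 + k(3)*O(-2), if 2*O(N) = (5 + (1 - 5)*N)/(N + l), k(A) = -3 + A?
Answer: 7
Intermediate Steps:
l = 10 (l = -2*(-5) = 10)
O(N) = (5 - 4*N)/(2*(10 + N)) (O(N) = ((5 + (1 - 5)*N)/(N + 10))/2 = ((5 - 4*N)/(10 + N))/2 = (5 - 4*N)/(2*(10 + N)))
7 + k(3)*O(-2) = 7 + (-3 + 3)*((5 - 4*(-2))/(2*(10 - 2))) = 7 + 0*((½)*(5 + 8)/8) = 7 + 0*((½)*(⅛)*13) = 7 + 0*(13/16) = 7 + 0 = 7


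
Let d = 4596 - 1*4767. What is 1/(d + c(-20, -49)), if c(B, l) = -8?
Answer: -1/179 ≈ -0.0055866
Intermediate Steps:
d = -171 (d = 4596 - 4767 = -171)
1/(d + c(-20, -49)) = 1/(-171 - 8) = 1/(-179) = -1/179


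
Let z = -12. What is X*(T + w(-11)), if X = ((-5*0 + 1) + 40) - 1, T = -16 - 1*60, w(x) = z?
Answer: -3520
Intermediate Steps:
w(x) = -12
T = -76 (T = -16 - 60 = -76)
X = 40 (X = ((0 + 1) + 40) - 1 = (1 + 40) - 1 = 41 - 1 = 40)
X*(T + w(-11)) = 40*(-76 - 12) = 40*(-88) = -3520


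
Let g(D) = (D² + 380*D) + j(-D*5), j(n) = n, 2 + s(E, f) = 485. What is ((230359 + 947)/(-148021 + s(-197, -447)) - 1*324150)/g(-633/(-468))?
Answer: -581930633305008/913851921149 ≈ -636.79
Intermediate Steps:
s(E, f) = 483 (s(E, f) = -2 + 485 = 483)
g(D) = D² + 375*D (g(D) = (D² + 380*D) - D*5 = (D² + 380*D) - 5*D = D² + 375*D)
((230359 + 947)/(-148021 + s(-197, -447)) - 1*324150)/g(-633/(-468)) = ((230359 + 947)/(-148021 + 483) - 1*324150)/(((-633/(-468))*(375 - 633/(-468)))) = (231306/(-147538) - 324150)/(((-633*(-1/468))*(375 - 633*(-1/468)))) = (231306*(-1/147538) - 324150)/((211*(375 + 211/156)/156)) = (-115653/73769 - 324150)/(((211/156)*(58711/156))) = -23912337003/(73769*12388021/24336) = -23912337003/73769*24336/12388021 = -581930633305008/913851921149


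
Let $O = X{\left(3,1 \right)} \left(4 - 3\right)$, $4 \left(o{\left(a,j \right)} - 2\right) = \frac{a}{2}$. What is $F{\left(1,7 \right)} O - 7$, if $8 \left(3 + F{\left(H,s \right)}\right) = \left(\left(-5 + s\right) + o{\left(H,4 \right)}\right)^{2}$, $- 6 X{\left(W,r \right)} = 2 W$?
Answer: $- \frac{3137}{512} \approx -6.127$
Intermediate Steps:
$o{\left(a,j \right)} = 2 + \frac{a}{8}$ ($o{\left(a,j \right)} = 2 + \frac{a \frac{1}{2}}{4} = 2 + \frac{\frac{1}{2} a}{4} = 2 + \frac{a}{8}$)
$X{\left(W,r \right)} = - \frac{W}{3}$ ($X{\left(W,r \right)} = - \frac{2 W}{6} = - \frac{W}{3}$)
$O = -1$ ($O = \left(- \frac{1}{3}\right) 3 \left(4 - 3\right) = \left(-1\right) 1 = -1$)
$F{\left(H,s \right)} = -3 + \frac{\left(-3 + s + \frac{H}{8}\right)^{2}}{8}$ ($F{\left(H,s \right)} = -3 + \frac{\left(\left(-5 + s\right) + \left(2 + \frac{H}{8}\right)\right)^{2}}{8} = -3 + \frac{\left(-3 + s + \frac{H}{8}\right)^{2}}{8}$)
$F{\left(1,7 \right)} O - 7 = \left(-3 + \frac{\left(-24 + 1 + 8 \cdot 7\right)^{2}}{512}\right) \left(-1\right) - 7 = \left(-3 + \frac{\left(-24 + 1 + 56\right)^{2}}{512}\right) \left(-1\right) - 7 = \left(-3 + \frac{33^{2}}{512}\right) \left(-1\right) - 7 = \left(-3 + \frac{1}{512} \cdot 1089\right) \left(-1\right) - 7 = \left(-3 + \frac{1089}{512}\right) \left(-1\right) - 7 = \left(- \frac{447}{512}\right) \left(-1\right) - 7 = \frac{447}{512} - 7 = - \frac{3137}{512}$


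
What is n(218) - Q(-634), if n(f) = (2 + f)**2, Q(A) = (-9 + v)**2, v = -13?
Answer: 47916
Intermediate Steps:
Q(A) = 484 (Q(A) = (-9 - 13)**2 = (-22)**2 = 484)
n(218) - Q(-634) = (2 + 218)**2 - 1*484 = 220**2 - 484 = 48400 - 484 = 47916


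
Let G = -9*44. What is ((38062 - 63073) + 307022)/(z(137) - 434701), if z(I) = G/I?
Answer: -38635507/59554433 ≈ -0.64874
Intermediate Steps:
G = -396
z(I) = -396/I
((38062 - 63073) + 307022)/(z(137) - 434701) = ((38062 - 63073) + 307022)/(-396/137 - 434701) = (-25011 + 307022)/(-396*1/137 - 434701) = 282011/(-396/137 - 434701) = 282011/(-59554433/137) = 282011*(-137/59554433) = -38635507/59554433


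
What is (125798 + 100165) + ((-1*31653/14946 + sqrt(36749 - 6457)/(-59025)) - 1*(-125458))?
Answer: 1750768871/4982 - 2*sqrt(7573)/59025 ≈ 3.5142e+5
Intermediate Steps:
(125798 + 100165) + ((-1*31653/14946 + sqrt(36749 - 6457)/(-59025)) - 1*(-125458)) = 225963 + ((-31653*1/14946 + sqrt(30292)*(-1/59025)) + 125458) = 225963 + ((-10551/4982 + (2*sqrt(7573))*(-1/59025)) + 125458) = 225963 + ((-10551/4982 - 2*sqrt(7573)/59025) + 125458) = 225963 + (625021205/4982 - 2*sqrt(7573)/59025) = 1750768871/4982 - 2*sqrt(7573)/59025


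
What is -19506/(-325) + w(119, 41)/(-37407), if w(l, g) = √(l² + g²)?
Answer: 19506/325 - 89*√2/37407 ≈ 60.015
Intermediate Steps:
w(l, g) = √(g² + l²)
-19506/(-325) + w(119, 41)/(-37407) = -19506/(-325) + √(41² + 119²)/(-37407) = -19506*(-1/325) + √(1681 + 14161)*(-1/37407) = 19506/325 + √15842*(-1/37407) = 19506/325 + (89*√2)*(-1/37407) = 19506/325 - 89*√2/37407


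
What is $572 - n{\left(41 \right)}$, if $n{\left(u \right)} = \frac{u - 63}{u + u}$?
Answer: $\frac{23463}{41} \approx 572.27$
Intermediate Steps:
$n{\left(u \right)} = \frac{-63 + u}{2 u}$
$572 - n{\left(41 \right)} = 572 - \frac{-63 + 41}{2 \cdot 41} = 572 - \frac{1}{2} \cdot \frac{1}{41} \left(-22\right) = 572 - - \frac{11}{41} = 572 + \frac{11}{41} = \frac{23463}{41}$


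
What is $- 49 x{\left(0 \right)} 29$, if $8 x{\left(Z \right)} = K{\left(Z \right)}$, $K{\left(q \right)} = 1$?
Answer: $- \frac{1421}{8} \approx -177.63$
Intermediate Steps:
$x{\left(Z \right)} = \frac{1}{8}$ ($x{\left(Z \right)} = \frac{1}{8} \cdot 1 = \frac{1}{8}$)
$- 49 x{\left(0 \right)} 29 = \left(-49\right) \frac{1}{8} \cdot 29 = \left(- \frac{49}{8}\right) 29 = - \frac{1421}{8}$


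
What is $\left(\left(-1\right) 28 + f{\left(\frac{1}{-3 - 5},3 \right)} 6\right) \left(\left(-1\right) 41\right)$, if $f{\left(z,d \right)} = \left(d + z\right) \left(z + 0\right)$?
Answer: $\frac{39565}{32} \approx 1236.4$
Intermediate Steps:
$f{\left(z,d \right)} = z \left(d + z\right)$ ($f{\left(z,d \right)} = \left(d + z\right) z = z \left(d + z\right)$)
$\left(\left(-1\right) 28 + f{\left(\frac{1}{-3 - 5},3 \right)} 6\right) \left(\left(-1\right) 41\right) = \left(\left(-1\right) 28 + \frac{3 + \frac{1}{-3 - 5}}{-3 - 5} \cdot 6\right) \left(\left(-1\right) 41\right) = \left(-28 + \frac{3 + \frac{1}{-8}}{-8} \cdot 6\right) \left(-41\right) = \left(-28 + - \frac{3 - \frac{1}{8}}{8} \cdot 6\right) \left(-41\right) = \left(-28 + \left(- \frac{1}{8}\right) \frac{23}{8} \cdot 6\right) \left(-41\right) = \left(-28 - \frac{69}{32}\right) \left(-41\right) = \left(- \frac{965}{32}\right) \left(-41\right) = \frac{39565}{32}$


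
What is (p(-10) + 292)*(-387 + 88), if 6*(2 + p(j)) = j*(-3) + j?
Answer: -263120/3 ≈ -87707.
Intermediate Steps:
p(j) = -2 - j/3 (p(j) = -2 + (j*(-3) + j)/6 = -2 + (-3*j + j)/6 = -2 + (-2*j)/6 = -2 - j/3)
(p(-10) + 292)*(-387 + 88) = ((-2 - ⅓*(-10)) + 292)*(-387 + 88) = ((-2 + 10/3) + 292)*(-299) = (4/3 + 292)*(-299) = (880/3)*(-299) = -263120/3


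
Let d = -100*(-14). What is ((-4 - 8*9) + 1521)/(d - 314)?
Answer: 1445/1086 ≈ 1.3306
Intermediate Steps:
d = 1400 (d = -20*(-70) = 1400)
((-4 - 8*9) + 1521)/(d - 314) = ((-4 - 8*9) + 1521)/(1400 - 314) = ((-4 - 72) + 1521)/1086 = (-76 + 1521)*(1/1086) = 1445*(1/1086) = 1445/1086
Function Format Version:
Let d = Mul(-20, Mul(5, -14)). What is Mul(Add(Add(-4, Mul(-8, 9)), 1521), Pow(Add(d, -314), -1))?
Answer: Rational(1445, 1086) ≈ 1.3306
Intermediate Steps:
d = 1400 (d = Mul(-20, -70) = 1400)
Mul(Add(Add(-4, Mul(-8, 9)), 1521), Pow(Add(d, -314), -1)) = Mul(Add(Add(-4, Mul(-8, 9)), 1521), Pow(Add(1400, -314), -1)) = Mul(Add(Add(-4, -72), 1521), Pow(1086, -1)) = Mul(Add(-76, 1521), Rational(1, 1086)) = Mul(1445, Rational(1, 1086)) = Rational(1445, 1086)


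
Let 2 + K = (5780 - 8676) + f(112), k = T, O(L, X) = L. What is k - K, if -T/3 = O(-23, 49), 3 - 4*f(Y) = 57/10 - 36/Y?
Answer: 1661853/560 ≈ 2967.6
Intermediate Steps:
f(Y) = -27/40 + 9/Y (f(Y) = ¾ - (57/10 - 36/Y)/4 = ¾ + (-57/40 + 9/Y) = -27/40 + 9/Y)
T = 69 (T = -3*(-23) = 69)
k = 69
K = -1623213/560 (K = -2 + ((5780 - 8676) + (-27/40 + 9/112)) = -2 + (-2896 + (-27/40 + 9*(1/112))) = -2 + (-2896 + (-27/40 + 9/112)) = -2 + (-2896 - 333/560) = -2 - 1622093/560 = -1623213/560 ≈ -2898.6)
k - K = 69 - 1*(-1623213/560) = 69 + 1623213/560 = 1661853/560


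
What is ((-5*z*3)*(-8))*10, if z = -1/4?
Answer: -300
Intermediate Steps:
z = -1/4 (z = -1*1/4 = -1/4 ≈ -0.25000)
((-5*z*3)*(-8))*10 = ((-5*(-1/4)*3)*(-8))*10 = (((5/4)*3)*(-8))*10 = ((15/4)*(-8))*10 = -30*10 = -300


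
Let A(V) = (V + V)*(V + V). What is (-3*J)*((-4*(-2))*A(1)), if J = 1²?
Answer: -96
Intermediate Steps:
J = 1
A(V) = 4*V² (A(V) = (2*V)*(2*V) = 4*V²)
(-3*J)*((-4*(-2))*A(1)) = (-3*1)*((-4*(-2))*(4*1²)) = -24*4*1 = -24*4 = -3*32 = -96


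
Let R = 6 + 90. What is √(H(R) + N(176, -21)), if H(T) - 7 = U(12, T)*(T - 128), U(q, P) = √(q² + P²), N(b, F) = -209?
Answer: √(-202 - 384*√65) ≈ 57.427*I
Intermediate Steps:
R = 96
U(q, P) = √(P² + q²)
H(T) = 7 + √(144 + T²)*(-128 + T) (H(T) = 7 + √(T² + 12²)*(T - 128) = 7 + √(T² + 144)*(-128 + T) = 7 + √(144 + T²)*(-128 + T))
√(H(R) + N(176, -21)) = √((7 - 128*√(144 + 96²) + 96*√(144 + 96²)) - 209) = √((7 - 128*√(144 + 9216) + 96*√(144 + 9216)) - 209) = √((7 - 1536*√65 + 96*√9360) - 209) = √((7 - 1536*√65 + 96*(12*√65)) - 209) = √((7 - 1536*√65 + 1152*√65) - 209) = √((7 - 384*√65) - 209) = √(-202 - 384*√65)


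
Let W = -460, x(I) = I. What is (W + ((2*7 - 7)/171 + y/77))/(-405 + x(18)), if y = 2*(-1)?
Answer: 6056623/5095629 ≈ 1.1886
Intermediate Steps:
y = -2
(W + ((2*7 - 7)/171 + y/77))/(-405 + x(18)) = (-460 + ((2*7 - 7)/171 - 2/77))/(-405 + 18) = (-460 + ((14 - 7)*(1/171) - 2*1/77))/(-387) = (-460 + (7*(1/171) - 2/77))*(-1/387) = (-460 + (7/171 - 2/77))*(-1/387) = (-460 + 197/13167)*(-1/387) = -6056623/13167*(-1/387) = 6056623/5095629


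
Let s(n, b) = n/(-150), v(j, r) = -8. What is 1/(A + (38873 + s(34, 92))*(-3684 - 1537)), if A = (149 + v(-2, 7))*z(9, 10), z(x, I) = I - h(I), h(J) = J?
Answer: -75/15221606218 ≈ -4.9272e-9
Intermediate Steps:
s(n, b) = -n/150 (s(n, b) = n*(-1/150) = -n/150)
z(x, I) = 0 (z(x, I) = I - I = 0)
A = 0 (A = (149 - 8)*0 = 141*0 = 0)
1/(A + (38873 + s(34, 92))*(-3684 - 1537)) = 1/(0 + (38873 - 1/150*34)*(-3684 - 1537)) = 1/(0 + (38873 - 17/75)*(-5221)) = 1/(0 + (2915458/75)*(-5221)) = 1/(0 - 15221606218/75) = 1/(-15221606218/75) = -75/15221606218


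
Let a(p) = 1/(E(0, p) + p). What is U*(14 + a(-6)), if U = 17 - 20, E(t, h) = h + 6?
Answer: -83/2 ≈ -41.500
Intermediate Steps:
E(t, h) = 6 + h
U = -3
a(p) = 1/(6 + 2*p) (a(p) = 1/((6 + p) + p) = 1/(6 + 2*p))
U*(14 + a(-6)) = -3*(14 + 1/(2*(3 - 6))) = -3*(14 + (½)/(-3)) = -3*(14 + (½)*(-⅓)) = -3*(14 - ⅙) = -3*83/6 = -83/2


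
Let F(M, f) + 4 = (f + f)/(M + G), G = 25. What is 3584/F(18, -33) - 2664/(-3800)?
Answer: -5223139/8075 ≈ -646.83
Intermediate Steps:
F(M, f) = -4 + 2*f/(25 + M) (F(M, f) = -4 + (f + f)/(M + 25) = -4 + (2*f)/(25 + M) = -4 + 2*f/(25 + M))
3584/F(18, -33) - 2664/(-3800) = 3584/((2*(-50 - 33 - 2*18)/(25 + 18))) - 2664/(-3800) = 3584/((2*(-50 - 33 - 36)/43)) - 2664*(-1/3800) = 3584/((2*(1/43)*(-119))) + 333/475 = 3584/(-238/43) + 333/475 = 3584*(-43/238) + 333/475 = -11008/17 + 333/475 = -5223139/8075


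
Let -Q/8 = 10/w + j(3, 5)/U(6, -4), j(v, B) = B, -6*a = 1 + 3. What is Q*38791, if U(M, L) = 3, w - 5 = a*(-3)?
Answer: -20171320/21 ≈ -9.6054e+5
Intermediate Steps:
a = -⅔ (a = -(1 + 3)/6 = -⅙*4 = -⅔ ≈ -0.66667)
w = 7 (w = 5 - ⅔*(-3) = 5 + 2 = 7)
Q = -520/21 (Q = -8*(10/7 + 5/3) = -8*65/21 = -520/21 ≈ -24.762)
Q*38791 = -520/21*38791 = -20171320/21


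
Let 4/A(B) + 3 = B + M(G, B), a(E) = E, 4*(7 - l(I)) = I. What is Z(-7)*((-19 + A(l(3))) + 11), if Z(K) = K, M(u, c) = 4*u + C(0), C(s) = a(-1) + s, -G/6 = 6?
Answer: 4552/81 ≈ 56.198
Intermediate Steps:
G = -36 (G = -6*6 = -36)
l(I) = 7 - I/4
C(s) = -1 + s
M(u, c) = -1 + 4*u (M(u, c) = 4*u + (-1 + 0) = 4*u - 1 = -1 + 4*u)
A(B) = 4/(-148 + B) (A(B) = 4/(-3 + (B + (-1 + 4*(-36)))) = 4/(-3 + (B + (-1 - 144))) = 4/(-3 + (B - 145)) = 4/(-3 + (-145 + B)) = 4/(-148 + B))
Z(-7)*((-19 + A(l(3))) + 11) = -7*((-19 + 4/(-148 + (7 - ¼*3))) + 11) = -7*((-19 + 4/(-148 + (7 - ¾))) + 11) = -7*((-19 + 4/(-148 + 25/4)) + 11) = -7*((-19 + 4/(-567/4)) + 11) = -7*((-19 + 4*(-4/567)) + 11) = -7*((-19 - 16/567) + 11) = -7*(-10789/567 + 11) = -7*(-4552/567) = 4552/81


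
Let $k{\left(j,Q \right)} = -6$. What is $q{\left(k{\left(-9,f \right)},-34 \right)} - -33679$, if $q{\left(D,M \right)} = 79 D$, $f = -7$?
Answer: $33205$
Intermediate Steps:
$q{\left(k{\left(-9,f \right)},-34 \right)} - -33679 = 79 \left(-6\right) - -33679 = -474 + 33679 = 33205$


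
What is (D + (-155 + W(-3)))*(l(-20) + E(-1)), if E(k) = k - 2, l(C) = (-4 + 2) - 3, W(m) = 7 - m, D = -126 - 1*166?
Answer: 3496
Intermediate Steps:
D = -292 (D = -126 - 166 = -292)
l(C) = -5 (l(C) = -2 - 3 = -5)
E(k) = -2 + k
(D + (-155 + W(-3)))*(l(-20) + E(-1)) = (-292 + (-155 + (7 - 1*(-3))))*(-5 + (-2 - 1)) = (-292 + (-155 + (7 + 3)))*(-5 - 3) = (-292 + (-155 + 10))*(-8) = (-292 - 145)*(-8) = -437*(-8) = 3496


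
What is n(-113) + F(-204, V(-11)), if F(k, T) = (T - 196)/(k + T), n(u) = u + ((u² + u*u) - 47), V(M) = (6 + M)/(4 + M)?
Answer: 36114261/1423 ≈ 25379.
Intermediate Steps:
V(M) = (6 + M)/(4 + M)
n(u) = -47 + u + 2*u² (n(u) = u + ((u² + u²) - 47) = u + (2*u² - 47) = u + (-47 + 2*u²) = -47 + u + 2*u²)
F(k, T) = (-196 + T)/(T + k)
n(-113) + F(-204, V(-11)) = (-47 - 113 + 2*(-113)²) + (-196 + (6 - 11)/(4 - 11))/((6 - 11)/(4 - 11) - 204) = (-47 - 113 + 2*12769) + (-196 - 5/(-7))/(-5/(-7) - 204) = (-47 - 113 + 25538) + (-196 - ⅐*(-5))/(-⅐*(-5) - 204) = 25378 + (-196 + 5/7)/(5/7 - 204) = 25378 - 1367/7/(-1423/7) = 25378 - 7/1423*(-1367/7) = 25378 + 1367/1423 = 36114261/1423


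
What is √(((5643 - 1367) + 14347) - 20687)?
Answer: 4*I*√129 ≈ 45.431*I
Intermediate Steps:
√(((5643 - 1367) + 14347) - 20687) = √((4276 + 14347) - 20687) = √(18623 - 20687) = √(-2064) = 4*I*√129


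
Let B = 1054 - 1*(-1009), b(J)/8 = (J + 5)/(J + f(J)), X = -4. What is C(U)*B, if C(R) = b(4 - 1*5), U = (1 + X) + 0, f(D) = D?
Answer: -33008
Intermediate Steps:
U = -3 (U = (1 - 4) + 0 = -3 + 0 = -3)
b(J) = 4*(5 + J)/J (b(J) = 8*((J + 5)/(J + J)) = 8*((5 + J)/((2*J))) = 8*((5 + J)*(1/(2*J))) = 8*((5 + J)/(2*J)) = 4*(5 + J)/J)
C(R) = -16 (C(R) = 4 + 20/(4 - 1*5) = 4 + 20/(4 - 5) = 4 + 20/(-1) = 4 + 20*(-1) = 4 - 20 = -16)
B = 2063 (B = 1054 + 1009 = 2063)
C(U)*B = -16*2063 = -33008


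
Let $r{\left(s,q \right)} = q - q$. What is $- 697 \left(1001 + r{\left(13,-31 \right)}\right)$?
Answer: $-697697$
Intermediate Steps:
$r{\left(s,q \right)} = 0$
$- 697 \left(1001 + r{\left(13,-31 \right)}\right) = - 697 \left(1001 + 0\right) = \left(-697\right) 1001 = -697697$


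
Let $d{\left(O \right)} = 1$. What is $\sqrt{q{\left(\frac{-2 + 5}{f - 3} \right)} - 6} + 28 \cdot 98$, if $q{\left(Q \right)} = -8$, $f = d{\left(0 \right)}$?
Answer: $2744 + i \sqrt{14} \approx 2744.0 + 3.7417 i$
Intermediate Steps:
$f = 1$
$\sqrt{q{\left(\frac{-2 + 5}{f - 3} \right)} - 6} + 28 \cdot 98 = \sqrt{-8 - 6} + 28 \cdot 98 = \sqrt{-14} + 2744 = i \sqrt{14} + 2744 = 2744 + i \sqrt{14}$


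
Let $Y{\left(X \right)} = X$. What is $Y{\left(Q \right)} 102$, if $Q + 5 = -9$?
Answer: $-1428$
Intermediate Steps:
$Q = -14$ ($Q = -5 - 9 = -14$)
$Y{\left(Q \right)} 102 = \left(-14\right) 102 = -1428$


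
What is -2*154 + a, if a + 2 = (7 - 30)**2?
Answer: 219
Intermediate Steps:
a = 527 (a = -2 + (7 - 30)**2 = -2 + (-23)**2 = -2 + 529 = 527)
-2*154 + a = -2*154 + 527 = -308 + 527 = 219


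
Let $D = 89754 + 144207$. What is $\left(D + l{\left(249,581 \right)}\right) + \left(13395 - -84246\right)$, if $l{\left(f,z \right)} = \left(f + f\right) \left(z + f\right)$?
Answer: $744942$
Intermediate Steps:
$l{\left(f,z \right)} = 2 f \left(f + z\right)$
$D = 233961$
$\left(D + l{\left(249,581 \right)}\right) + \left(13395 - -84246\right) = \left(233961 + 2 \cdot 249 \left(249 + 581\right)\right) + \left(13395 - -84246\right) = \left(233961 + 2 \cdot 249 \cdot 830\right) + \left(13395 + 84246\right) = \left(233961 + 413340\right) + 97641 = 647301 + 97641 = 744942$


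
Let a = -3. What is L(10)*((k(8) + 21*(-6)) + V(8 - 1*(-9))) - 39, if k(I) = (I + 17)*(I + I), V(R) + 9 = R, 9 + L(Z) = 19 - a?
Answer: 3627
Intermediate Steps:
L(Z) = 13 (L(Z) = -9 + (19 - 1*(-3)) = -9 + (19 + 3) = -9 + 22 = 13)
V(R) = -9 + R
k(I) = 2*I*(17 + I) (k(I) = (17 + I)*(2*I) = 2*I*(17 + I))
L(10)*((k(8) + 21*(-6)) + V(8 - 1*(-9))) - 39 = 13*((2*8*(17 + 8) + 21*(-6)) + (-9 + (8 - 1*(-9)))) - 39 = 13*((2*8*25 - 126) + (-9 + (8 + 9))) - 39 = 13*((400 - 126) + (-9 + 17)) - 39 = 13*(274 + 8) - 39 = 13*282 - 39 = 3666 - 39 = 3627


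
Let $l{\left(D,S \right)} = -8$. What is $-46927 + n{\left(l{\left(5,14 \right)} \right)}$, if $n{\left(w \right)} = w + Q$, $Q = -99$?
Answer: $-47034$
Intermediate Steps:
$n{\left(w \right)} = -99 + w$ ($n{\left(w \right)} = w - 99 = -99 + w$)
$-46927 + n{\left(l{\left(5,14 \right)} \right)} = -46927 - 107 = -47034$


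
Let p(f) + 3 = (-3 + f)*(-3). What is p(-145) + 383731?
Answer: 384172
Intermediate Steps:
p(f) = 6 - 3*f (p(f) = -3 + (-3 + f)*(-3) = -3 + (9 - 3*f) = 6 - 3*f)
p(-145) + 383731 = (6 - 3*(-145)) + 383731 = (6 + 435) + 383731 = 441 + 383731 = 384172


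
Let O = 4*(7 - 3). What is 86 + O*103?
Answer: 1734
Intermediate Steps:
O = 16 (O = 4*4 = 16)
86 + O*103 = 86 + 16*103 = 86 + 1648 = 1734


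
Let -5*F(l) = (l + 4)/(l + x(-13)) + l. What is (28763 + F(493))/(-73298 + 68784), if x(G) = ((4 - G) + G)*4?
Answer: -72950401/11488130 ≈ -6.3501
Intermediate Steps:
x(G) = 16 (x(G) = 4*4 = 16)
F(l) = -l/5 - (4 + l)/(5*(16 + l)) (F(l) = -((l + 4)/(l + 16) + l)/5 = -((4 + l)/(16 + l) + l)/5 = -(l + (4 + l)/(16 + l))/5 = -l/5 - (4 + l)/(5*(16 + l)))
(28763 + F(493))/(-73298 + 68784) = (28763 + (-4 - 1*493**2 - 17*493)/(5*(16 + 493)))/(-73298 + 68784) = (28763 + (1/5)*(-4 - 1*243049 - 8381)/509)/(-4514) = (28763 + (1/5)*(1/509)*(-4 - 243049 - 8381))*(-1/4514) = (28763 + (1/5)*(1/509)*(-251434))*(-1/4514) = (28763 - 251434/2545)*(-1/4514) = (72950401/2545)*(-1/4514) = -72950401/11488130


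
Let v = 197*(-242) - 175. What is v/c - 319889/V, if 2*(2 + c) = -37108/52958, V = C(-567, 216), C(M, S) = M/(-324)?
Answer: -70764211963/435645 ≈ -1.6244e+5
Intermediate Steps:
C(M, S) = -M/324 (C(M, S) = M*(-1/324) = -M/324)
V = 7/4 (V = -1/324*(-567) = 7/4 ≈ 1.7500)
v = -47849 (v = -47674 - 175 = -47849)
c = -62235/26479 (c = -2 + (-37108/52958)/2 = -2 + (-37108*1/52958)/2 = -2 + (½)*(-18554/26479) = -2 - 9277/26479 = -62235/26479 ≈ -2.3504)
v/c - 319889/V = -47849/(-62235/26479) - 319889/7/4 = -47849*(-26479/62235) - 319889*4/7 = 1266993671/62235 - 1279556/7 = -70764211963/435645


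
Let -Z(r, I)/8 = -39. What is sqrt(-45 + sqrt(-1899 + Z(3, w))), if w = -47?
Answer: sqrt(-45 + 23*I*sqrt(3)) ≈ 2.7477 + 7.2491*I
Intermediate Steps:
Z(r, I) = 312 (Z(r, I) = -8*(-39) = 312)
sqrt(-45 + sqrt(-1899 + Z(3, w))) = sqrt(-45 + sqrt(-1899 + 312)) = sqrt(-45 + sqrt(-1587)) = sqrt(-45 + 23*I*sqrt(3))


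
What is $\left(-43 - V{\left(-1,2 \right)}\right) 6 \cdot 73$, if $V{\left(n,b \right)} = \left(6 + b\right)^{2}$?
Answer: $-46866$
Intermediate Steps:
$\left(-43 - V{\left(-1,2 \right)}\right) 6 \cdot 73 = \left(-43 - \left(6 + 2\right)^{2}\right) 6 \cdot 73 = \left(-43 - 8^{2}\right) 6 \cdot 73 = \left(-43 - 64\right) 6 \cdot 73 = \left(-107\right) 6 \cdot 73 = \left(-642\right) 73 = -46866$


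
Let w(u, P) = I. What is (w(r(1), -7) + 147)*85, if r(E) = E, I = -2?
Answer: 12325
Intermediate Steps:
w(u, P) = -2
(w(r(1), -7) + 147)*85 = (-2 + 147)*85 = 145*85 = 12325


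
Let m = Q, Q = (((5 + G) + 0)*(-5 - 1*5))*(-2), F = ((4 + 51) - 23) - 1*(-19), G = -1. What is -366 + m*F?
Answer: 3714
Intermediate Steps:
F = 51 (F = (55 - 23) + 19 = 32 + 19 = 51)
Q = 80 (Q = (((5 - 1) + 0)*(-5 - 1*5))*(-2) = ((4 + 0)*(-5 - 5))*(-2) = (4*(-10))*(-2) = -40*(-2) = 80)
m = 80
-366 + m*F = -366 + 80*51 = -366 + 4080 = 3714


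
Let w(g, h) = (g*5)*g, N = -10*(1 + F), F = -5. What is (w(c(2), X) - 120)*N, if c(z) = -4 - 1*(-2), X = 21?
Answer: -4000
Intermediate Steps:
N = 40 (N = -10*(1 - 5) = -10*(-4) = 40)
c(z) = -2 (c(z) = -4 + 2 = -2)
w(g, h) = 5*g**2 (w(g, h) = (5*g)*g = 5*g**2)
(w(c(2), X) - 120)*N = (5*(-2)**2 - 120)*40 = (5*4 - 120)*40 = (20 - 120)*40 = -100*40 = -4000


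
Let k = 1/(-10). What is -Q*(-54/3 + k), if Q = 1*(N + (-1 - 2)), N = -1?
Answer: -362/5 ≈ -72.400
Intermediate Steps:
k = -⅒ ≈ -0.10000
Q = -4 (Q = 1*(-1 + (-1 - 2)) = 1*(-1 - 3) = 1*(-4) = -4)
-Q*(-54/3 + k) = -(-4)*(-54/3 - ⅒) = -(-4)*(-9*2 - ⅒) = -(-4)*(-18 - ⅒) = -(-4)*(-181)/10 = -1*362/5 = -362/5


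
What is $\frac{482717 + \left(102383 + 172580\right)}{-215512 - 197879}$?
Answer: $- \frac{22960}{12527} \approx -1.8328$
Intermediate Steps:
$\frac{482717 + \left(102383 + 172580\right)}{-215512 - 197879} = \frac{482717 + 274963}{-413391} = 757680 \left(- \frac{1}{413391}\right) = - \frac{22960}{12527}$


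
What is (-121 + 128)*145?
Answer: 1015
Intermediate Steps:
(-121 + 128)*145 = 7*145 = 1015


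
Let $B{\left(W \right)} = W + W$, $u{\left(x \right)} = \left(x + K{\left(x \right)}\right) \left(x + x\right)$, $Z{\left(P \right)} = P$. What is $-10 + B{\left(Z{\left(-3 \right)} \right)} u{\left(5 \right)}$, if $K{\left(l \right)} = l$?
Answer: $-610$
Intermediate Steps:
$u{\left(x \right)} = 4 x^{2}$ ($u{\left(x \right)} = \left(x + x\right) \left(x + x\right) = 2 x 2 x = 4 x^{2}$)
$B{\left(W \right)} = 2 W$
$-10 + B{\left(Z{\left(-3 \right)} \right)} u{\left(5 \right)} = -10 + 2 \left(-3\right) 4 \cdot 5^{2} = -10 - 6 \cdot 4 \cdot 25 = -10 - 600 = -610$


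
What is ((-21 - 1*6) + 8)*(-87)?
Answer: 1653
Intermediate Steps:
((-21 - 1*6) + 8)*(-87) = ((-21 - 6) + 8)*(-87) = (-27 + 8)*(-87) = -19*(-87) = 1653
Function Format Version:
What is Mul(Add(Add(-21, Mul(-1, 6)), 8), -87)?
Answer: 1653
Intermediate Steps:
Mul(Add(Add(-21, Mul(-1, 6)), 8), -87) = Mul(Add(Add(-21, -6), 8), -87) = Mul(Add(-27, 8), -87) = Mul(-19, -87) = 1653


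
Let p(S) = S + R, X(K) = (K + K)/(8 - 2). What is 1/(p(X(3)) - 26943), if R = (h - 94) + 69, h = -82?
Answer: -1/27049 ≈ -3.6970e-5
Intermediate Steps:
R = -107 (R = (-82 - 94) + 69 = -176 + 69 = -107)
X(K) = K/3 (X(K) = (2*K)/6 = (2*K)*(⅙) = K/3)
p(S) = -107 + S (p(S) = S - 107 = -107 + S)
1/(p(X(3)) - 26943) = 1/((-107 + (⅓)*3) - 26943) = 1/((-107 + 1) - 26943) = 1/(-106 - 26943) = 1/(-27049) = -1/27049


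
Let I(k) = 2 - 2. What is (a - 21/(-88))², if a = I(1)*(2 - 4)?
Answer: 441/7744 ≈ 0.056947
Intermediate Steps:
I(k) = 0
a = 0 (a = 0*(2 - 4) = 0*(-2) = 0)
(a - 21/(-88))² = (0 - 21/(-88))² = (0 - 21*(-1/88))² = (0 + 21/88)² = (21/88)² = 441/7744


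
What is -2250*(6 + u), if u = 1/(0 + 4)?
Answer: -28125/2 ≈ -14063.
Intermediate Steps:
u = ¼ (u = 1/4 = 1*(¼) = ¼ ≈ 0.25000)
-2250*(6 + u) = -2250*(6 + ¼) = -2250*25/4 = -375*75/2 = -28125/2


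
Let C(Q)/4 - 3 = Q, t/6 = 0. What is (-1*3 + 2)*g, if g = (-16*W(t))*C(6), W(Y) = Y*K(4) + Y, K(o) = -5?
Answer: 0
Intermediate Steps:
t = 0 (t = 6*0 = 0)
C(Q) = 12 + 4*Q
W(Y) = -4*Y (W(Y) = Y*(-5) + Y = -5*Y + Y = -4*Y)
g = 0 (g = (-(-64)*0)*(12 + 4*6) = (-16*0)*(12 + 24) = 0*36 = 0)
(-1*3 + 2)*g = (-1*3 + 2)*0 = (-3 + 2)*0 = -1*0 = 0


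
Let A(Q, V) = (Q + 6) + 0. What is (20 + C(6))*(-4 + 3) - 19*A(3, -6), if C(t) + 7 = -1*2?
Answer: -182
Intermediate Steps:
C(t) = -9 (C(t) = -7 - 1*2 = -7 - 2 = -9)
A(Q, V) = 6 + Q (A(Q, V) = (6 + Q) + 0 = 6 + Q)
(20 + C(6))*(-4 + 3) - 19*A(3, -6) = (20 - 9)*(-4 + 3) - 19*(6 + 3) = 11*(-1) - 19*9 = -11 - 171 = -182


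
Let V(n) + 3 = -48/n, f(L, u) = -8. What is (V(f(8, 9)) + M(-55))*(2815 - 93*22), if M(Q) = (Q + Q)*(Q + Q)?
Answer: 9307207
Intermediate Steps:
V(n) = -3 - 48/n
M(Q) = 4*Q² (M(Q) = (2*Q)*(2*Q) = 4*Q²)
(V(f(8, 9)) + M(-55))*(2815 - 93*22) = ((-3 - 48/(-8)) + 4*(-55)²)*(2815 - 93*22) = ((-3 - 48*(-⅛)) + 4*3025)*(2815 - 2046) = ((-3 + 6) + 12100)*769 = (3 + 12100)*769 = 12103*769 = 9307207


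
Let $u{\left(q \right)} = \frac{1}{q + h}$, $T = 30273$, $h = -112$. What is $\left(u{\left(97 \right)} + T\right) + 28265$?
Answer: $\frac{878069}{15} \approx 58538.0$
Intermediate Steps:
$u{\left(q \right)} = \frac{1}{-112 + q}$ ($u{\left(q \right)} = \frac{1}{q - 112} = \frac{1}{-112 + q}$)
$\left(u{\left(97 \right)} + T\right) + 28265 = \left(\frac{1}{-112 + 97} + 30273\right) + 28265 = \left(\frac{1}{-15} + 30273\right) + 28265 = \left(- \frac{1}{15} + 30273\right) + 28265 = \frac{454094}{15} + 28265 = \frac{878069}{15}$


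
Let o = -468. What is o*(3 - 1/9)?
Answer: -1352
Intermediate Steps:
o*(3 - 1/9) = -468*(3 - 1/9) = -468*26/9 = -1352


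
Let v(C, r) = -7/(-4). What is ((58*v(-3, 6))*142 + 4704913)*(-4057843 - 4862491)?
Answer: -42097964174884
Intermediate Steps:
v(C, r) = 7/4 (v(C, r) = -7*(-1/4) = 7/4)
((58*v(-3, 6))*142 + 4704913)*(-4057843 - 4862491) = ((58*(7/4))*142 + 4704913)*(-4057843 - 4862491) = ((203/2)*142 + 4704913)*(-8920334) = (14413 + 4704913)*(-8920334) = 4719326*(-8920334) = -42097964174884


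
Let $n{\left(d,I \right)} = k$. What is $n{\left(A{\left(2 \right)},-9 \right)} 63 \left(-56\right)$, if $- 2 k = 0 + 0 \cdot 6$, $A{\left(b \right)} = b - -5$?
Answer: $0$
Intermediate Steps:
$A{\left(b \right)} = 5 + b$ ($A{\left(b \right)} = b + 5 = 5 + b$)
$k = 0$ ($k = - \frac{0 + 0 \cdot 6}{2} = - \frac{0 + 0}{2} = \left(- \frac{1}{2}\right) 0 = 0$)
$n{\left(d,I \right)} = 0$
$n{\left(A{\left(2 \right)},-9 \right)} 63 \left(-56\right) = 0 \cdot 63 \left(-56\right) = 0 \left(-56\right) = 0$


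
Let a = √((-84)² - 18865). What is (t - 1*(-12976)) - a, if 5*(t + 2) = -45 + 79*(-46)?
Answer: 61191/5 - 7*I*√241 ≈ 12238.0 - 108.67*I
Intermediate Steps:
t = -3689/5 (t = -2 + (-45 + 79*(-46))/5 = -2 + (-45 - 3634)/5 = -2 + (⅕)*(-3679) = -2 - 3679/5 = -3689/5 ≈ -737.80)
a = 7*I*√241 (a = √(7056 - 18865) = √(-11809) = 7*I*√241 ≈ 108.67*I)
(t - 1*(-12976)) - a = (-3689/5 - 1*(-12976)) - 7*I*√241 = (-3689/5 + 12976) - 7*I*√241 = 61191/5 - 7*I*√241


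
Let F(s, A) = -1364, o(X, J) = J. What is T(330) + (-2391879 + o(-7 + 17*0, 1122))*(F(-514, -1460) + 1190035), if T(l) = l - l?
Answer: -2841823513947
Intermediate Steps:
T(l) = 0
T(330) + (-2391879 + o(-7 + 17*0, 1122))*(F(-514, -1460) + 1190035) = 0 + (-2391879 + 1122)*(-1364 + 1190035) = 0 - 2390757*1188671 = 0 - 2841823513947 = -2841823513947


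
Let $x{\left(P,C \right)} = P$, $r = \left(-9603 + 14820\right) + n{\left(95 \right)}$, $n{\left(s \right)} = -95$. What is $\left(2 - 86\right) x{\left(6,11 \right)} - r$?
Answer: $-5626$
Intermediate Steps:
$r = 5122$ ($r = \left(-9603 + 14820\right) - 95 = 5217 - 95 = 5122$)
$\left(2 - 86\right) x{\left(6,11 \right)} - r = \left(2 - 86\right) 6 - 5122 = \left(-84\right) 6 - 5122 = -504 - 5122 = -5626$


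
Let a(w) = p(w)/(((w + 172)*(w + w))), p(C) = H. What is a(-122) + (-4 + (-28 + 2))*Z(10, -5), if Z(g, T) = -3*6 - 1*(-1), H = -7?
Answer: 6222007/12200 ≈ 510.00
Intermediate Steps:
Z(g, T) = -17 (Z(g, T) = -18 + 1 = -17)
p(C) = -7
a(w) = -7/(2*w*(172 + w)) (a(w) = -7*1/((w + 172)*(w + w)) = -7*1/(2*w*(172 + w)) = -7/(2*w*(172 + w)))
a(-122) + (-4 + (-28 + 2))*Z(10, -5) = -7/2/(-122*(172 - 122)) + (-4 + (-28 + 2))*(-17) = -7/2*(-1/122)/50 + (-4 - 26)*(-17) = -7/2*(-1/122)*1/50 - 30*(-17) = 7/12200 + 510 = 6222007/12200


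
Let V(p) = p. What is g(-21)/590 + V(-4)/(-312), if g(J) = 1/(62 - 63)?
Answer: 128/11505 ≈ 0.011126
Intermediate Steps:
g(J) = -1 (g(J) = 1/(-1) = -1)
g(-21)/590 + V(-4)/(-312) = -1/590 - 4/(-312) = -1*1/590 - 4*(-1/312) = -1/590 + 1/78 = 128/11505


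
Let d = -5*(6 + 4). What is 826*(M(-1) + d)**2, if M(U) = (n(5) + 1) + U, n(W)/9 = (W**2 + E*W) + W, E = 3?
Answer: 104096650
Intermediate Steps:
d = -50 (d = -5*10 = -50)
n(W) = 9*W**2 + 36*W (n(W) = 9*((W**2 + 3*W) + W) = 9*(W**2 + 4*W) = 9*W**2 + 36*W)
M(U) = 406 + U (M(U) = (9*5*(4 + 5) + 1) + U = (9*5*9 + 1) + U = (405 + 1) + U = 406 + U)
826*(M(-1) + d)**2 = 826*((406 - 1) - 50)**2 = 826*(405 - 50)**2 = 826*355**2 = 826*126025 = 104096650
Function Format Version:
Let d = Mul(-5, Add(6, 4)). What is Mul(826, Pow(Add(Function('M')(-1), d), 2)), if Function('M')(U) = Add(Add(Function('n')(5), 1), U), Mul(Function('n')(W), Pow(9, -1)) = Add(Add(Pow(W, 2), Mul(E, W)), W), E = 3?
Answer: 104096650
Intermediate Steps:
d = -50 (d = Mul(-5, 10) = -50)
Function('n')(W) = Add(Mul(9, Pow(W, 2)), Mul(36, W)) (Function('n')(W) = Mul(9, Add(Add(Pow(W, 2), Mul(3, W)), W)) = Mul(9, Add(Pow(W, 2), Mul(4, W))) = Add(Mul(9, Pow(W, 2)), Mul(36, W)))
Function('M')(U) = Add(406, U) (Function('M')(U) = Add(Add(Mul(9, 5, Add(4, 5)), 1), U) = Add(Add(Mul(9, 5, 9), 1), U) = Add(Add(405, 1), U) = Add(406, U))
Mul(826, Pow(Add(Function('M')(-1), d), 2)) = Mul(826, Pow(Add(Add(406, -1), -50), 2)) = Mul(826, Pow(Add(405, -50), 2)) = Mul(826, Pow(355, 2)) = Mul(826, 126025) = 104096650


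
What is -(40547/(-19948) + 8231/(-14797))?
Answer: 764165947/295170556 ≈ 2.5889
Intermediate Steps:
-(40547/(-19948) + 8231/(-14797)) = -(40547*(-1/19948) + 8231*(-1/14797)) = -(-40547/19948 - 8231/14797) = -1*(-764165947/295170556) = 764165947/295170556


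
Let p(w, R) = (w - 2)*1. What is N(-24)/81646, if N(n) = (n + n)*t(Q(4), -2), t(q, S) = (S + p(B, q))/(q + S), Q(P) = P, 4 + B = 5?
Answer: 36/40823 ≈ 0.00088186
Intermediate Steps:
B = 1 (B = -4 + 5 = 1)
p(w, R) = -2 + w (p(w, R) = (-2 + w)*1 = -2 + w)
t(q, S) = (-1 + S)/(S + q) (t(q, S) = (S + (-2 + 1))/(q + S) = (S - 1)/(S + q) = (-1 + S)/(S + q))
N(n) = -3*n (N(n) = (n + n)*((-1 - 2)/(-2 + 4)) = (2*n)*(-3/2) = -3*n)
N(-24)/81646 = -3*(-24)/81646 = 72*(1/81646) = 36/40823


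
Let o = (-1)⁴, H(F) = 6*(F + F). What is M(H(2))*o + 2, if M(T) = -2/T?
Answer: 23/12 ≈ 1.9167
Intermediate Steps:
H(F) = 12*F (H(F) = 6*(2*F) = 12*F)
o = 1
M(H(2))*o + 2 = -2/(12*2)*1 + 2 = -2/24*1 + 2 = -2*1/24*1 + 2 = -1/12*1 + 2 = -1/12 + 2 = 23/12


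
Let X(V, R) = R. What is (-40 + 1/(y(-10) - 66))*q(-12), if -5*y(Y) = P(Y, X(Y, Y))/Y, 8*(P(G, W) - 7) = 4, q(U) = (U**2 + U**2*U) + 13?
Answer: 82791700/1317 ≈ 62864.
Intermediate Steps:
q(U) = 13 + U**2 + U**3 (q(U) = (U**2 + U**3) + 13 = 13 + U**2 + U**3)
P(G, W) = 15/2 (P(G, W) = 7 + (1/8)*4 = 7 + 1/2 = 15/2)
y(Y) = -3/(2*Y)
(-40 + 1/(y(-10) - 66))*q(-12) = (-40 + 1/(-3/2/(-10) - 66))*(13 + (-12)**2 + (-12)**3) = (-40 + 1/(-3/2*(-1/10) - 66))*(13 + 144 - 1728) = (-40 + 1/(3/20 - 66))*(-1571) = (-40 + 1/(-1317/20))*(-1571) = (-40 - 20/1317)*(-1571) = -52700/1317*(-1571) = 82791700/1317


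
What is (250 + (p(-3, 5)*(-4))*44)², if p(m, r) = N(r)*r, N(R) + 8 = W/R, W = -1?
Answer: 55741156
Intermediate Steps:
N(R) = -8 - 1/R
p(m, r) = r*(-8 - 1/r) (p(m, r) = (-8 - 1/r)*r = r*(-8 - 1/r))
(250 + (p(-3, 5)*(-4))*44)² = (250 + ((-1 - 8*5)*(-4))*44)² = (250 + ((-1 - 40)*(-4))*44)² = (250 - 41*(-4)*44)² = (250 + 164*44)² = (250 + 7216)² = 7466² = 55741156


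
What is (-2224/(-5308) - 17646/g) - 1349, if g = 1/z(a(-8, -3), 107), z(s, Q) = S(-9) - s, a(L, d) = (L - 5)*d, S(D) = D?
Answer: 1122190049/1327 ≈ 8.4566e+5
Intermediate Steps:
a(L, d) = d*(-5 + L) (a(L, d) = (-5 + L)*d = d*(-5 + L))
z(s, Q) = -9 - s
g = -1/48 (g = 1/(-9 - (-3)*(-5 - 8)) = 1/(-9 - (-3)*(-13)) = 1/(-9 - 1*39) = 1/(-9 - 39) = 1/(-48) = -1/48 ≈ -0.020833)
(-2224/(-5308) - 17646/g) - 1349 = (-2224/(-5308) - 17646/(-1/48)) - 1349 = (-2224*(-1/5308) - 17646*(-48)) - 1349 = (556/1327 + 847008) - 1349 = 1123980172/1327 - 1349 = 1122190049/1327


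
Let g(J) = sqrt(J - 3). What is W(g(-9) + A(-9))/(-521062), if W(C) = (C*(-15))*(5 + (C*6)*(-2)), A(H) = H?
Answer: -13095/521062 + 3315*I*sqrt(3)/260531 ≈ -0.025131 + 0.022039*I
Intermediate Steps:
g(J) = sqrt(-3 + J)
W(C) = -15*C*(5 - 12*C) (W(C) = (-15*C)*(5 + (6*C)*(-2)) = (-15*C)*(5 - 12*C) = -15*C*(5 - 12*C))
W(g(-9) + A(-9))/(-521062) = (15*(sqrt(-3 - 9) - 9)*(-5 + 12*(sqrt(-3 - 9) - 9)))/(-521062) = (15*(sqrt(-12) - 9)*(-5 + 12*(sqrt(-12) - 9)))*(-1/521062) = (15*(2*I*sqrt(3) - 9)*(-5 + 12*(2*I*sqrt(3) - 9)))*(-1/521062) = (15*(-9 + 2*I*sqrt(3))*(-5 + 12*(-9 + 2*I*sqrt(3))))*(-1/521062) = (15*(-9 + 2*I*sqrt(3))*(-5 + (-108 + 24*I*sqrt(3))))*(-1/521062) = (15*(-9 + 2*I*sqrt(3))*(-113 + 24*I*sqrt(3)))*(-1/521062) = (15*(-113 + 24*I*sqrt(3))*(-9 + 2*I*sqrt(3)))*(-1/521062) = -15*(-113 + 24*I*sqrt(3))*(-9 + 2*I*sqrt(3))/521062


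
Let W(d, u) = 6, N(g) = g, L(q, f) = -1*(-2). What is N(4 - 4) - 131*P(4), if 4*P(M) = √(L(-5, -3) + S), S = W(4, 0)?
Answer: -131*√2/2 ≈ -92.631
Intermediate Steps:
L(q, f) = 2
S = 6
P(M) = √2/2 (P(M) = √(2 + 6)/4 = √8/4 = (2*√2)/4 = √2/2)
N(4 - 4) - 131*P(4) = (4 - 4) - 131*√2/2 = 0 - 131*√2/2 = -131*√2/2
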